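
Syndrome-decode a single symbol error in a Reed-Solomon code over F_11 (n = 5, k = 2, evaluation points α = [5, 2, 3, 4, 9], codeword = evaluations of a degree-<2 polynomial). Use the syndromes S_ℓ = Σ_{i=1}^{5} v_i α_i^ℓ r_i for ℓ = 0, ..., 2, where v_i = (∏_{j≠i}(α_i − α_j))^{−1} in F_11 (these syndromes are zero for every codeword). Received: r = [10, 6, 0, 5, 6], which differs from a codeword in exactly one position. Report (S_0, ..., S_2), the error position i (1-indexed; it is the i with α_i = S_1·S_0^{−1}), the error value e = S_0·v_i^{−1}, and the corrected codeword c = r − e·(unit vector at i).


S = (5, 1, 9), error at position 5, error magnitude e = 9, c = [10, 6, 0, 5, 8].

Step 1: column multipliers v_i = (∏_{j≠i}(α_i − α_j))^{−1} mod 11.
  i = 1 (α = 5): (5−2)(5−3)(5−4)(5−9) = 3·2·1·(−4) = −24 ≡ 9, so v_1 = 9^{−1} = 5 (mod 11).
  i = 2 (α = 2): (2−5)(2−3)(2−4)(2−9) = (−3)·(−1)·(−2)·(−7) = 42 ≡ 9, so v_2 = 9^{−1} = 5 (mod 11).
  i = 3 (α = 3): (3−5)(3−2)(3−4)(3−9) = (−2)·1·(−1)·(−6) = −12 ≡ 10, so v_3 = 10^{−1} = 10 (mod 11).
  i = 4 (α = 4): (4−5)(4−2)(4−3)(4−9) = (−1)·2·1·(−5) = 10 ≡ 10, so v_4 = 10^{−1} = 10 (mod 11).
  i = 5 (α = 9): (9−5)(9−2)(9−3)(9−4) = 4·7·6·5 = 840 ≡ 4, so v_5 = 4^{−1} = 3 (mod 11).
  v = [5, 5, 10, 10, 3].
Step 2: syndromes of r = [10, 6, 0, 5, 6] (all sums mod 11).
  S_0 = Σ v_i r_i = 5·10 + 5·6 + 10·0 + 10·5 + 3·6 = 148 ≡ 5.
  S_1 = Σ v_i α_i r_i = 5·5·10 + 5·2·6 + 10·3·0 + 10·4·5 + 3·9·6 = 672 ≡ 1.
  α_i^2 mod 11 = [3, 4, 9, 5, 4].
  S_2 = Σ v_i α_i^2 r_i = 5·3·10 + 5·4·6 + 10·9·0 + 10·5·5 + 3·4·6 = 592 ≡ 9.
  S = (5, 1, 9) ≠ 0, so r is not a codeword (an error is present).
Step 3: locate the error. For a single error e at position i, S_ℓ = v_i·e·α_i^ℓ, so α_err = S_1/S_0.
  S_0^{−1} = 5^{−1} = 9 (mod 11), so α_err = 1·9 = 9 ≡ 9 = α_5. Error position i = 5.
  Consistency check: S_2/S_1 = 9·1 = 9 ≡ 9 = α_err ✓ (single-error assumption holds).
Step 4: error magnitude e = S_0/v_5 = S_0·∏_{j≠5}(α_5 − α_j) = 5·4 = 20 ≡ 9 (mod 11).
Step 5: correct position 5: c_5 = r_5 − e = 6 − 9 ≡ 8 (mod 11). Hence c = [10, 6, 0, 5, 8].
  Check: interpolating c through the α_i gives m(x) = 7 + 5·x (degree < 2) with m(α_i) = c_i for every i, so c is indeed a codeword.


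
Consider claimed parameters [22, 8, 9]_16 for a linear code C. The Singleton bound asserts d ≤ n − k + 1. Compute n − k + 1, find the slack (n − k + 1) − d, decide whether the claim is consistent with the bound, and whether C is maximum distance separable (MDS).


Singleton RHS = n − k + 1 = 15, slack = 6, bound satisfied, not MDS.

Singleton bound: d ≤ n − k + 1.
Here n = 22, k = 8, so n − k + 1 = 15.
Given d = 9, check d ≤ 15: YES.
Slack = (n − k + 1) − d = 6.
The code is NOT MDS (slack = 6 > 0).
Description: the claimed parameters are [22, 8, 9]_16; such a code would be non-MDS.


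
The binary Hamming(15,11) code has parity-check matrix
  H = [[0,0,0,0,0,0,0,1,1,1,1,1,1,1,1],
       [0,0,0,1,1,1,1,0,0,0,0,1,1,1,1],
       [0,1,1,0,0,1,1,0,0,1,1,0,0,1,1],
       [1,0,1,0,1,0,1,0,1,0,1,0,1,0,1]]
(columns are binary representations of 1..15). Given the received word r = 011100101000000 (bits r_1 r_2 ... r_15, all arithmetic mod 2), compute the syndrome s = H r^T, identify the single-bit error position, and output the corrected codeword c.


s = (1, 0, 1, 1)^T, error position = 11, corrected codeword c = 011100101010000

Compute s = H r^T mod 2 one row at a time:
  s_1 = 0 + 1 + 0 + 0 + 0 + 0 + 0 + 0 = 1 ≡ 1 (mod 2).
  s_2 = 1 + 0 + 0 + 1 + 0 + 0 + 0 + 0 = 2 ≡ 0 (mod 2).
  s_3 = 1 + 1 + 0 + 1 + 0 + 0 + 0 + 0 = 3 ≡ 1 (mod 2).
  s_4 = 0 + 1 + 0 + 1 + 1 + 0 + 0 + 0 = 3 ≡ 1 (mod 2).
s = (1, 0, 1, 1)^T — this equals column 11 of H (binary 1011), so error is at position 11.
Correct: flip bit 11 of r = 011100101000000 to get c = 011100101010000.


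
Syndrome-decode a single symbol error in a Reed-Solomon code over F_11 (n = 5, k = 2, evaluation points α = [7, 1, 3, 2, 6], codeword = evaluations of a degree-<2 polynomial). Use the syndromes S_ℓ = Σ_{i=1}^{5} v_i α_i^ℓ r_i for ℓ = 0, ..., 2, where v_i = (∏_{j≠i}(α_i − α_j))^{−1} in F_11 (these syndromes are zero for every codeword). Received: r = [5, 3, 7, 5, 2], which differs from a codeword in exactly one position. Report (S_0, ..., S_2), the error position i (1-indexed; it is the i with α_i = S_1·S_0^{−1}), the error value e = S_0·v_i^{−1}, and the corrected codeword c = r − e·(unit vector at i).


S = (10, 4, 6), error at position 1, error magnitude e = 1, c = [4, 3, 7, 5, 2].

Step 1: column multipliers v_i = (∏_{j≠i}(α_i − α_j))^{−1} mod 11.
  i = 1 (α = 7): (7−1)(7−3)(7−2)(7−6) = 6·4·5·1 = 120 ≡ 10, so v_1 = 10^{−1} = 10 (mod 11).
  i = 2 (α = 1): (1−7)(1−3)(1−2)(1−6) = (−6)·(−2)·(−1)·(−5) = 60 ≡ 5, so v_2 = 5^{−1} = 9 (mod 11).
  i = 3 (α = 3): (3−7)(3−1)(3−2)(3−6) = (−4)·2·1·(−3) = 24 ≡ 2, so v_3 = 2^{−1} = 6 (mod 11).
  i = 4 (α = 2): (2−7)(2−1)(2−3)(2−6) = (−5)·1·(−1)·(−4) = −20 ≡ 2, so v_4 = 2^{−1} = 6 (mod 11).
  i = 5 (α = 6): (6−7)(6−1)(6−3)(6−2) = (−1)·5·3·4 = −60 ≡ 6, so v_5 = 6^{−1} = 2 (mod 11).
  v = [10, 9, 6, 6, 2].
Step 2: syndromes of r = [5, 3, 7, 5, 2] (all sums mod 11).
  S_0 = Σ v_i r_i = 10·5 + 9·3 + 6·7 + 6·5 + 2·2 = 153 ≡ 10.
  S_1 = Σ v_i α_i r_i = 10·7·5 + 9·1·3 + 6·3·7 + 6·2·5 + 2·6·2 = 587 ≡ 4.
  α_i^2 mod 11 = [5, 1, 9, 4, 3].
  S_2 = Σ v_i α_i^2 r_i = 10·5·5 + 9·1·3 + 6·9·7 + 6·4·5 + 2·3·2 = 787 ≡ 6.
  S = (10, 4, 6) ≠ 0, so r is not a codeword (an error is present).
Step 3: locate the error. For a single error e at position i, S_ℓ = v_i·e·α_i^ℓ, so α_err = S_1/S_0.
  S_0^{−1} = 10^{−1} = 10 (mod 11), so α_err = 4·10 = 40 ≡ 7 = α_1. Error position i = 1.
  Consistency check: S_2/S_1 = 6·3 = 18 ≡ 7 = α_err ✓ (single-error assumption holds).
Step 4: error magnitude e = S_0/v_1 = S_0·∏_{j≠1}(α_1 − α_j) = 10·10 = 100 ≡ 1 (mod 11).
Step 5: correct position 1: c_1 = r_1 − e = 5 − 1 ≡ 4 (mod 11). Hence c = [4, 3, 7, 5, 2].
  Check: interpolating c through the α_i gives m(x) = 1 + 2·x (degree < 2) with m(α_i) = c_i for every i, so c is indeed a codeword.


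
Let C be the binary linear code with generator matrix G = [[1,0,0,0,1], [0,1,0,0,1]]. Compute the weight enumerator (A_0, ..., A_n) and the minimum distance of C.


Weight distribution: A_0 = 1, A_2 = 3. Minimum distance d = 2.

Enumerate all 2^2 = 4 messages m ∈ F_2^2.
For each, compute codeword c = mG in F_2^5, then tally its weight.
  m = 00 → c = 00000, weight = 0.
  m = 10 → c = 10001, weight = 2.
  m = 01 → c = 01001, weight = 2.
  m = 11 → c = 11000, weight = 2.
Tally weights:
  weight 0: 1 codewords.
  weight 2: 3 codewords.
Minimum distance d = smallest w > 0 with A_w > 0 = 2.
Sanity: Σ A_w = 4 = 2^2 = 4 ✓.


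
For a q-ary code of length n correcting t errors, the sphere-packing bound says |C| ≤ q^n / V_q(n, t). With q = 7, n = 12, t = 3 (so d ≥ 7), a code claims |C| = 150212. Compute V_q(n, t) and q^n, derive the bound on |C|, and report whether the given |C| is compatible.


V_q(n, t) = 49969, q^n = 13841287201, Hamming bound = 276997, |C| = 150212 ≤ bound (satisfied).

Step 1: Compute V_q(n, t) = Σ_{j=0}^3 C(n, j) (q−1)^j.
  j = 0: C(12,0)·(6)^0 = 1·1 = 1.
  j = 1: C(12,1)·(6)^1 = 12·6 = 72.
  j = 2: C(12,2)·(6)^2 = 66·36 = 2376.
  j = 3: C(12,3)·(6)^3 = 220·216 = 47520.
  V_q(n, t) = 1 + 72 + 2376 + 47520 = 49969.
Step 2: q^n = 7^12 = 13841287201.
Step 3: Hamming bound ⌊q^n / V_q(n,t)⌋ = ⌊13841287201/49969⌋ = 276997.
Step 4: Compare |C| = 150212 to 276997: satisfied.
The claimed |C| lies below the Hamming bound.


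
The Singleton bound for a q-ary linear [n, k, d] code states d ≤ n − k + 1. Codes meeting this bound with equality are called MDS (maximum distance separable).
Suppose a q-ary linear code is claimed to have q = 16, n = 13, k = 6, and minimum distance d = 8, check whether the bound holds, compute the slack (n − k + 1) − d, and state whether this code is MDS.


Singleton RHS = n − k + 1 = 8, slack = 0, bound satisfied, MDS.

Singleton bound: d ≤ n − k + 1.
Here n = 13, k = 6, so n − k + 1 = 8.
Given d = 8, check d ≤ 8: YES.
Slack = (n − k + 1) − d = 0.
The code is MDS (slack = 0).
Description: the claimed parameters are [13, 6, 8]_16; such a code would be MDS (meets Singleton bound).


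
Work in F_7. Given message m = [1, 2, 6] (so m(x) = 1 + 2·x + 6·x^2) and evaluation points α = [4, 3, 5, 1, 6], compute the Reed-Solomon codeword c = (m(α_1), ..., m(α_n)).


c = [0, 5, 0, 2, 5]

Message polynomial: m(x) = 1 + 2·x + 6·x^2 (mod 7).
For each evaluation point α_i, compute m(α_i) mod 7:
  α_1 = 4: Horner steps 6 → 5 → 0, so m(4) = 0.
  α_2 = 3: Horner steps 6 → 6 → 5, so m(3) = 5.
  α_3 = 5: Horner steps 6 → 4 → 0, so m(5) = 0.
  α_4 = 1: Horner steps 6 → 1 → 2, so m(1) = 2.
  α_5 = 6: Horner steps 6 → 3 → 5, so m(6) = 5.
Codeword c = [0, 5, 0, 2, 5] ∈ F_7^5.


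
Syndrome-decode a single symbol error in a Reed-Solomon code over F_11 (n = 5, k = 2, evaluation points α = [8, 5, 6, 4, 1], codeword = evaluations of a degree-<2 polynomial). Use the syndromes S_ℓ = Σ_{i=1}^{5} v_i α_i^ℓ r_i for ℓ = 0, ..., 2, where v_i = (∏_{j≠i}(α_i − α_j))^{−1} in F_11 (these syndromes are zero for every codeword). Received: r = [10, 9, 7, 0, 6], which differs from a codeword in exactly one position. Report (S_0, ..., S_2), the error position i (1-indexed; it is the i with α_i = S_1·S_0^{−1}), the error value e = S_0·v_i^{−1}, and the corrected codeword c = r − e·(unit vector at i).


S = (6, 4, 10), error at position 1, error magnitude e = 7, c = [3, 9, 7, 0, 6].

Step 1: column multipliers v_i = (∏_{j≠i}(α_i − α_j))^{−1} mod 11.
  i = 1 (α = 8): (8−5)(8−6)(8−4)(8−1) = 3·2·4·7 = 168 ≡ 3, so v_1 = 3^{−1} = 4 (mod 11).
  i = 2 (α = 5): (5−8)(5−6)(5−4)(5−1) = (−3)·(−1)·1·4 = 12 ≡ 1, so v_2 = 1^{−1} = 1 (mod 11).
  i = 3 (α = 6): (6−8)(6−5)(6−4)(6−1) = (−2)·1·2·5 = −20 ≡ 2, so v_3 = 2^{−1} = 6 (mod 11).
  i = 4 (α = 4): (4−8)(4−5)(4−6)(4−1) = (−4)·(−1)·(−2)·3 = −24 ≡ 9, so v_4 = 9^{−1} = 5 (mod 11).
  i = 5 (α = 1): (1−8)(1−5)(1−6)(1−4) = (−7)·(−4)·(−5)·(−3) = 420 ≡ 2, so v_5 = 2^{−1} = 6 (mod 11).
  v = [4, 1, 6, 5, 6].
Step 2: syndromes of r = [10, 9, 7, 0, 6] (all sums mod 11).
  S_0 = Σ v_i r_i = 4·10 + 1·9 + 6·7 + 5·0 + 6·6 = 127 ≡ 6.
  S_1 = Σ v_i α_i r_i = 4·8·10 + 1·5·9 + 6·6·7 + 5·4·0 + 6·1·6 = 653 ≡ 4.
  α_i^2 mod 11 = [9, 3, 3, 5, 1].
  S_2 = Σ v_i α_i^2 r_i = 4·9·10 + 1·3·9 + 6·3·7 + 5·5·0 + 6·1·6 = 549 ≡ 10.
  S = (6, 4, 10) ≠ 0, so r is not a codeword (an error is present).
Step 3: locate the error. For a single error e at position i, S_ℓ = v_i·e·α_i^ℓ, so α_err = S_1/S_0.
  S_0^{−1} = 6^{−1} = 2 (mod 11), so α_err = 4·2 = 8 ≡ 8 = α_1. Error position i = 1.
  Consistency check: S_2/S_1 = 10·3 = 30 ≡ 8 = α_err ✓ (single-error assumption holds).
Step 4: error magnitude e = S_0/v_1 = S_0·∏_{j≠1}(α_1 − α_j) = 6·3 = 18 ≡ 7 (mod 11).
Step 5: correct position 1: c_1 = r_1 − e = 10 − 7 ≡ 3 (mod 11). Hence c = [3, 9, 7, 0, 6].
  Check: interpolating c through the α_i gives m(x) = 8 + 9·x (degree < 2) with m(α_i) = c_i for every i, so c is indeed a codeword.


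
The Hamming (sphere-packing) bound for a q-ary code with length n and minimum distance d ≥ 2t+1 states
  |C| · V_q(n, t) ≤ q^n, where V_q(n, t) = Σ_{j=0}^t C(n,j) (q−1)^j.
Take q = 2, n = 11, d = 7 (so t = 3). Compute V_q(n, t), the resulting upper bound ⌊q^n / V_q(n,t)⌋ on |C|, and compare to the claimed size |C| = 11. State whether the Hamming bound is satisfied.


V_q(n, t) = 232, q^n = 2048, Hamming bound = 8, |C| = 11 > bound (violated).

Step 1: Compute V_q(n, t) = Σ_{j=0}^3 C(n, j) (q−1)^j.
  j = 0: C(11,0)·(1)^0 = 1·1 = 1.
  j = 1: C(11,1)·(1)^1 = 11·1 = 11.
  j = 2: C(11,2)·(1)^2 = 55·1 = 55.
  j = 3: C(11,3)·(1)^3 = 165·1 = 165.
  V_q(n, t) = 1 + 11 + 55 + 165 = 232.
Step 2: q^n = 2^11 = 2048.
Step 3: Hamming bound ⌊q^n / V_q(n,t)⌋ = ⌊2048/232⌋ = 8.
Step 4: Compare |C| = 11 to 8: violated.
The claimed |C| lies above the Hamming bound, so no 2-ary code of length 11 with d ≥ 7 can have 11 codewords.


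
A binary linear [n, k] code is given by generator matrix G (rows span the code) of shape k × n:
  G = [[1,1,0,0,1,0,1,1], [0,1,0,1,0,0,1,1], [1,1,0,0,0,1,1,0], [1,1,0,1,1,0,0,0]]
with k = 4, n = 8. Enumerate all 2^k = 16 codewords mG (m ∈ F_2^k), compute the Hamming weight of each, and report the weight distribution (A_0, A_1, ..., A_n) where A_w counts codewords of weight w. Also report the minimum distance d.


Weight distribution: A_0 = 1, A_1 = 1, A_3 = 4, A_4 = 7, A_5 = 3. Minimum distance d = 1.

Enumerate all 2^4 = 16 messages m ∈ F_2^4.
For each, compute codeword c = mG in F_2^8, then tally its weight.
  m = 0000 → c = 00000000, weight = 0.
  m = 1000 → c = 11001011, weight = 5.
  m = 0100 → c = 01010011, weight = 4.
  m = 1100 → c = 10011000, weight = 3.
  m = 0010 → c = 11000110, weight = 4.
  m = 1010 → c = 00001101, weight = 3.
  m = 0110 → c = 10010101, weight = 4.
  m = 1110 → c = 01011110, weight = 5.
  m = 0001 → c = 11011000, weight = 4.
  m = 1001 → c = 00010011, weight = 3.
  m = 0101 → c = 10001011, weight = 4.
  m = 1101 → c = 01000000, weight = 1.
  m = 0011 → c = 00011110, weight = 4.
  m = 1011 → c = 11010101, weight = 5.
  m = 0111 → c = 01001101, weight = 4.
  m = 1111 → c = 10000110, weight = 3.
Tally weights:
  weight 0: 1 codewords.
  weight 1: 1 codewords.
  weight 3: 4 codewords.
  weight 4: 7 codewords.
  weight 5: 3 codewords.
Minimum distance d = smallest w > 0 with A_w > 0 = 1.
Sanity: Σ A_w = 16 = 2^4 = 16 ✓.


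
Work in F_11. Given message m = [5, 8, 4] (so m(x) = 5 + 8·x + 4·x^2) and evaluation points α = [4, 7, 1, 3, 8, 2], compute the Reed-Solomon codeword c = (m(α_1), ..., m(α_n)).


c = [2, 4, 6, 10, 6, 4]

Message polynomial: m(x) = 5 + 8·x + 4·x^2 (mod 11).
For each evaluation point α_i, compute m(α_i) mod 11:
  α_1 = 4: Horner steps 4 → 2 → 2, so m(4) = 2.
  α_2 = 7: Horner steps 4 → 3 → 4, so m(7) = 4.
  α_3 = 1: Horner steps 4 → 1 → 6, so m(1) = 6.
  α_4 = 3: Horner steps 4 → 9 → 10, so m(3) = 10.
  α_5 = 8: Horner steps 4 → 7 → 6, so m(8) = 6.
  α_6 = 2: Horner steps 4 → 5 → 4, so m(2) = 4.
Codeword c = [2, 4, 6, 10, 6, 4] ∈ F_11^6.


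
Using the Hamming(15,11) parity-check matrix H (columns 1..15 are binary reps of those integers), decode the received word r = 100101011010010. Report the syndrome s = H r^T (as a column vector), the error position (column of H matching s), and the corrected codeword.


s = (0, 1, 1, 1)^T, error position = 7, corrected codeword c = 100101111010010

Compute s = H r^T mod 2 one row at a time:
  s_1 = 1 + 1 + 0 + 1 + 0 + 0 + 1 + 0 = 4 ≡ 0 (mod 2).
  s_2 = 1 + 0 + 1 + 0 + 0 + 0 + 1 + 0 = 3 ≡ 1 (mod 2).
  s_3 = 0 + 0 + 1 + 0 + 0 + 1 + 1 + 0 = 3 ≡ 1 (mod 2).
  s_4 = 1 + 0 + 0 + 0 + 1 + 1 + 0 + 0 = 3 ≡ 1 (mod 2).
s = (0, 1, 1, 1)^T — this equals column 7 of H (binary 0111), so error is at position 7.
Correct: flip bit 7 of r = 100101011010010 to get c = 100101111010010.


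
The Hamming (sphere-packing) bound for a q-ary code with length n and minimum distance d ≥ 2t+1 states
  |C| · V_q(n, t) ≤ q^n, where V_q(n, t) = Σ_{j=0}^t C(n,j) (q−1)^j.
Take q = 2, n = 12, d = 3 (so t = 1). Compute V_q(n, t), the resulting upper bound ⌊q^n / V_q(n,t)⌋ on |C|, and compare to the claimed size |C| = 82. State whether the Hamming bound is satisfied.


V_q(n, t) = 13, q^n = 4096, Hamming bound = 315, |C| = 82 ≤ bound (satisfied).

Step 1: Compute V_q(n, t) = Σ_{j=0}^1 C(n, j) (q−1)^j.
  j = 0: C(12,0)·(1)^0 = 1·1 = 1.
  j = 1: C(12,1)·(1)^1 = 12·1 = 12.
  V_q(n, t) = 1 + 12 = 13.
Step 2: q^n = 2^12 = 4096.
Step 3: Hamming bound ⌊q^n / V_q(n,t)⌋ = ⌊4096/13⌋ = 315.
Step 4: Compare |C| = 82 to 315: satisfied.
The claimed |C| lies below the Hamming bound.


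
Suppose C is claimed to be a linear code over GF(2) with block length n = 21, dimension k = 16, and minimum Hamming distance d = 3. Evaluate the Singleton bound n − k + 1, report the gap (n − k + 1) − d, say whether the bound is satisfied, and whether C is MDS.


Singleton RHS = n − k + 1 = 6, slack = 3, bound satisfied, not MDS.

Singleton bound: d ≤ n − k + 1.
Here n = 21, k = 16, so n − k + 1 = 6.
Given d = 3, check d ≤ 6: YES.
Slack = (n − k + 1) − d = 3.
The code is NOT MDS (slack = 3 > 0).
Description: the claimed parameters are [21, 16, 3]_2; such a code would be non-MDS.


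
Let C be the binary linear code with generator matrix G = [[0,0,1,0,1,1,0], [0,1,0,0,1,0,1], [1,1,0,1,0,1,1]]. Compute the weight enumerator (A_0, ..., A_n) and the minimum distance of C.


Weight distribution: A_0 = 1, A_3 = 3, A_4 = 2, A_5 = 1, A_6 = 1. Minimum distance d = 3.

Enumerate all 2^3 = 8 messages m ∈ F_2^3.
For each, compute codeword c = mG in F_2^7, then tally its weight.
  m = 000 → c = 0000000, weight = 0.
  m = 100 → c = 0010110, weight = 3.
  m = 010 → c = 0100101, weight = 3.
  m = 110 → c = 0110011, weight = 4.
  m = 001 → c = 1101011, weight = 5.
  m = 101 → c = 1111101, weight = 6.
  m = 011 → c = 1001110, weight = 4.
  m = 111 → c = 1011000, weight = 3.
Tally weights:
  weight 0: 1 codewords.
  weight 3: 3 codewords.
  weight 4: 2 codewords.
  weight 5: 1 codewords.
  weight 6: 1 codewords.
Minimum distance d = smallest w > 0 with A_w > 0 = 3.
Sanity: Σ A_w = 8 = 2^3 = 8 ✓.


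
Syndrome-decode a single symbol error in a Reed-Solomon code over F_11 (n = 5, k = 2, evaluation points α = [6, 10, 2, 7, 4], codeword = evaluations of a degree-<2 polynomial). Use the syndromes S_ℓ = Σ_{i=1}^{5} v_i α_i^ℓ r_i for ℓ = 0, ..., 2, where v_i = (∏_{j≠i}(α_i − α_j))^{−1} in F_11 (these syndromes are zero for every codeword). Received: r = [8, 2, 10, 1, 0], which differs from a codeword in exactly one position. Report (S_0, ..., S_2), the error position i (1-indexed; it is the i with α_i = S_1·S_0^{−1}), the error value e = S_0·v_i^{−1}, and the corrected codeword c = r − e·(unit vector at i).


S = (7, 3, 6), error at position 3, error magnitude e = 7, c = [8, 2, 3, 1, 0].

Step 1: column multipliers v_i = (∏_{j≠i}(α_i − α_j))^{−1} mod 11.
  i = 1 (α = 6): (6−10)(6−2)(6−7)(6−4) = (−4)·4·(−1)·2 = 32 ≡ 10, so v_1 = 10^{−1} = 10 (mod 11).
  i = 2 (α = 10): (10−6)(10−2)(10−7)(10−4) = 4·8·3·6 = 576 ≡ 4, so v_2 = 4^{−1} = 3 (mod 11).
  i = 3 (α = 2): (2−6)(2−10)(2−7)(2−4) = (−4)·(−8)·(−5)·(−2) = 320 ≡ 1, so v_3 = 1^{−1} = 1 (mod 11).
  i = 4 (α = 7): (7−6)(7−10)(7−2)(7−4) = 1·(−3)·5·3 = −45 ≡ 10, so v_4 = 10^{−1} = 10 (mod 11).
  i = 5 (α = 4): (4−6)(4−10)(4−2)(4−7) = (−2)·(−6)·2·(−3) = −72 ≡ 5, so v_5 = 5^{−1} = 9 (mod 11).
  v = [10, 3, 1, 10, 9].
Step 2: syndromes of r = [8, 2, 10, 1, 0] (all sums mod 11).
  S_0 = Σ v_i r_i = 10·8 + 3·2 + 1·10 + 10·1 + 9·0 = 106 ≡ 7.
  S_1 = Σ v_i α_i r_i = 10·6·8 + 3·10·2 + 1·2·10 + 10·7·1 + 9·4·0 = 630 ≡ 3.
  α_i^2 mod 11 = [3, 1, 4, 5, 5].
  S_2 = Σ v_i α_i^2 r_i = 10·3·8 + 3·1·2 + 1·4·10 + 10·5·1 + 9·5·0 = 336 ≡ 6.
  S = (7, 3, 6) ≠ 0, so r is not a codeword (an error is present).
Step 3: locate the error. For a single error e at position i, S_ℓ = v_i·e·α_i^ℓ, so α_err = S_1/S_0.
  S_0^{−1} = 7^{−1} = 8 (mod 11), so α_err = 3·8 = 24 ≡ 2 = α_3. Error position i = 3.
  Consistency check: S_2/S_1 = 6·4 = 24 ≡ 2 = α_err ✓ (single-error assumption holds).
Step 4: error magnitude e = S_0/v_3 = S_0·∏_{j≠3}(α_3 − α_j) = 7·1 = 7 ≡ 7 (mod 11).
Step 5: correct position 3: c_3 = r_3 − e = 10 − 7 ≡ 3 (mod 11). Hence c = [8, 2, 3, 1, 0].
  Check: interpolating c through the α_i gives m(x) = 6 + 4·x (degree < 2) with m(α_i) = c_i for every i, so c is indeed a codeword.


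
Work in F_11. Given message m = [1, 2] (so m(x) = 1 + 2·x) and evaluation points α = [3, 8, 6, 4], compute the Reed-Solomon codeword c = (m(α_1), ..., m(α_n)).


c = [7, 6, 2, 9]

Message polynomial: m(x) = 1 + 2·x (mod 11).
For each evaluation point α_i, compute m(α_i) mod 11:
  α_1 = 3: Horner steps 2 → 7, so m(3) = 7.
  α_2 = 8: Horner steps 2 → 6, so m(8) = 6.
  α_3 = 6: Horner steps 2 → 2, so m(6) = 2.
  α_4 = 4: Horner steps 2 → 9, so m(4) = 9.
Codeword c = [7, 6, 2, 9] ∈ F_11^4.


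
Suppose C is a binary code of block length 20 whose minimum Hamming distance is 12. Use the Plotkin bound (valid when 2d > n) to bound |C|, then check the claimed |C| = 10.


Plotkin bound M ≤ 6; given |C| = 10 > bound (violated).

Check applicability: 2d = 24, n = 20.
2d − n = 4 > 0, so Plotkin applies.
Compute d/(2d−n) = 12/4 ≈ 3.0000.
⌊d/(2d−n)⌋ = 3.
Plotkin bound: M ≤ 2·3 = 6.
Given |C| = 10, check: VIOLATED.
This |C| is above the Plotkin bound, so no binary code with n = 20, d = 12 and 10 codewords exists.


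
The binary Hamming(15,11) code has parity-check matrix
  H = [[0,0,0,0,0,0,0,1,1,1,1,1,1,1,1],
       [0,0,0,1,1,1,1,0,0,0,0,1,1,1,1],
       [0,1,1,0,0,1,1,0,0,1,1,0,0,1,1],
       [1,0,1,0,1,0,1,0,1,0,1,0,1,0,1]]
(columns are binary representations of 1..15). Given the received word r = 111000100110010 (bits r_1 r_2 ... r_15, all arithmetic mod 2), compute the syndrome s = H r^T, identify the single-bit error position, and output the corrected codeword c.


s = (1, 0, 0, 0)^T, error position = 8, corrected codeword c = 111000110110010

Compute s = H r^T mod 2 one row at a time:
  s_1 = 0 + 0 + 1 + 1 + 0 + 0 + 1 + 0 = 3 ≡ 1 (mod 2).
  s_2 = 0 + 0 + 0 + 1 + 0 + 0 + 1 + 0 = 2 ≡ 0 (mod 2).
  s_3 = 1 + 1 + 0 + 1 + 1 + 1 + 1 + 0 = 6 ≡ 0 (mod 2).
  s_4 = 1 + 1 + 0 + 1 + 0 + 1 + 0 + 0 = 4 ≡ 0 (mod 2).
s = (1, 0, 0, 0)^T — this equals column 8 of H (binary 1000), so error is at position 8.
Correct: flip bit 8 of r = 111000100110010 to get c = 111000110110010.


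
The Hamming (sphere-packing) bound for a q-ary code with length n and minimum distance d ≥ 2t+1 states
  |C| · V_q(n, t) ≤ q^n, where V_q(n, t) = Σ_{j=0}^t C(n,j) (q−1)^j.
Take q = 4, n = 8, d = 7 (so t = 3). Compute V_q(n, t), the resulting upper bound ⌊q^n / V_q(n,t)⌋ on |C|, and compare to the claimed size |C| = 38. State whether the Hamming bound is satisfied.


V_q(n, t) = 1789, q^n = 65536, Hamming bound = 36, |C| = 38 > bound (violated).

Step 1: Compute V_q(n, t) = Σ_{j=0}^3 C(n, j) (q−1)^j.
  j = 0: C(8,0)·(3)^0 = 1·1 = 1.
  j = 1: C(8,1)·(3)^1 = 8·3 = 24.
  j = 2: C(8,2)·(3)^2 = 28·9 = 252.
  j = 3: C(8,3)·(3)^3 = 56·27 = 1512.
  V_q(n, t) = 1 + 24 + 252 + 1512 = 1789.
Step 2: q^n = 4^8 = 65536.
Step 3: Hamming bound ⌊q^n / V_q(n,t)⌋ = ⌊65536/1789⌋ = 36.
Step 4: Compare |C| = 38 to 36: violated.
The claimed |C| lies above the Hamming bound, so no 4-ary code of length 8 with d ≥ 7 can have 38 codewords.


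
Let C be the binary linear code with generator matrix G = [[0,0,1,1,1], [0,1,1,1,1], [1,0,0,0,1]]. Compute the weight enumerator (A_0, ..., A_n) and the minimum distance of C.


Weight distribution: A_0 = 1, A_1 = 1, A_2 = 1, A_3 = 3, A_4 = 2. Minimum distance d = 1.

Enumerate all 2^3 = 8 messages m ∈ F_2^3.
For each, compute codeword c = mG in F_2^5, then tally its weight.
  m = 000 → c = 00000, weight = 0.
  m = 100 → c = 00111, weight = 3.
  m = 010 → c = 01111, weight = 4.
  m = 110 → c = 01000, weight = 1.
  m = 001 → c = 10001, weight = 2.
  m = 101 → c = 10110, weight = 3.
  m = 011 → c = 11110, weight = 4.
  m = 111 → c = 11001, weight = 3.
Tally weights:
  weight 0: 1 codewords.
  weight 1: 1 codewords.
  weight 2: 1 codewords.
  weight 3: 3 codewords.
  weight 4: 2 codewords.
Minimum distance d = smallest w > 0 with A_w > 0 = 1.
Sanity: Σ A_w = 8 = 2^3 = 8 ✓.


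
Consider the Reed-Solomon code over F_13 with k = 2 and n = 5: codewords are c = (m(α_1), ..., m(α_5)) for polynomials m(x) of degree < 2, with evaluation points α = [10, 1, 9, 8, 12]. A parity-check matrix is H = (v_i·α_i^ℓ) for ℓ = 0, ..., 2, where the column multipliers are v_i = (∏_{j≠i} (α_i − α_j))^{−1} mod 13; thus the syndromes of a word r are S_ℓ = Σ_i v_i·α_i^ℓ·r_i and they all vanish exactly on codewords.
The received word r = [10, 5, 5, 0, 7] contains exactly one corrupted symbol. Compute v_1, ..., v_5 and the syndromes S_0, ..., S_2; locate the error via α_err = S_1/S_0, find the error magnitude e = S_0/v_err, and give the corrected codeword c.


S = (11, 11, 11), error at position 2, error magnitude e = 1, c = [10, 4, 5, 0, 7].

Step 1: column multipliers v_i = (∏_{j≠i}(α_i − α_j))^{−1} mod 13.
  i = 1 (α = 10): (10−1)(10−9)(10−8)(10−12) = 9·1·2·(−2) = −36 ≡ 3, so v_1 = 3^{−1} = 9 (mod 13).
  i = 2 (α = 1): (1−10)(1−9)(1−8)(1−12) = (−9)·(−8)·(−7)·(−11) = 5544 ≡ 6, so v_2 = 6^{−1} = 11 (mod 13).
  i = 3 (α = 9): (9−10)(9−1)(9−8)(9−12) = (−1)·8·1·(−3) = 24 ≡ 11, so v_3 = 11^{−1} = 6 (mod 13).
  i = 4 (α = 8): (8−10)(8−1)(8−9)(8−12) = (−2)·7·(−1)·(−4) = −56 ≡ 9, so v_4 = 9^{−1} = 3 (mod 13).
  i = 5 (α = 12): (12−10)(12−1)(12−9)(12−8) = 2·11·3·4 = 264 ≡ 4, so v_5 = 4^{−1} = 10 (mod 13).
  v = [9, 11, 6, 3, 10].
Step 2: syndromes of r = [10, 5, 5, 0, 7] (all sums mod 13).
  S_0 = Σ v_i r_i = 9·10 + 11·5 + 6·5 + 3·0 + 10·7 = 245 ≡ 11.
  S_1 = Σ v_i α_i r_i = 9·10·10 + 11·1·5 + 6·9·5 + 3·8·0 + 10·12·7 = 2065 ≡ 11.
  α_i^2 mod 13 = [9, 1, 3, 12, 1].
  S_2 = Σ v_i α_i^2 r_i = 9·9·10 + 11·1·5 + 6·3·5 + 3·12·0 + 10·1·7 = 1025 ≡ 11.
  S = (11, 11, 11) ≠ 0, so r is not a codeword (an error is present).
Step 3: locate the error. For a single error e at position i, S_ℓ = v_i·e·α_i^ℓ, so α_err = S_1/S_0.
  S_0^{−1} = 11^{−1} = 6 (mod 13), so α_err = 11·6 = 66 ≡ 1 = α_2. Error position i = 2.
  Consistency check: S_2/S_1 = 11·6 = 66 ≡ 1 = α_err ✓ (single-error assumption holds).
Step 4: error magnitude e = S_0/v_2 = S_0·∏_{j≠2}(α_2 − α_j) = 11·6 = 66 ≡ 1 (mod 13).
Step 5: correct position 2: c_2 = r_2 − e = 5 − 1 ≡ 4 (mod 13). Hence c = [10, 4, 5, 0, 7].
  Check: interpolating c through the α_i gives m(x) = 12 + 5·x (degree < 2) with m(α_i) = c_i for every i, so c is indeed a codeword.


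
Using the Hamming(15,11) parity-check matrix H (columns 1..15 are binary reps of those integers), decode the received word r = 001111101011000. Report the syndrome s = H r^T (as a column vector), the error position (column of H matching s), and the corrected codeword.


s = (1, 1, 0, 1)^T, error position = 13, corrected codeword c = 001111101011100

Compute s = H r^T mod 2 one row at a time:
  s_1 = 0 + 1 + 0 + 1 + 1 + 0 + 0 + 0 = 3 ≡ 1 (mod 2).
  s_2 = 1 + 1 + 1 + 1 + 1 + 0 + 0 + 0 = 5 ≡ 1 (mod 2).
  s_3 = 0 + 1 + 1 + 1 + 0 + 1 + 0 + 0 = 4 ≡ 0 (mod 2).
  s_4 = 0 + 1 + 1 + 1 + 1 + 1 + 0 + 0 = 5 ≡ 1 (mod 2).
s = (1, 1, 0, 1)^T — this equals column 13 of H (binary 1101), so error is at position 13.
Correct: flip bit 13 of r = 001111101011000 to get c = 001111101011100.


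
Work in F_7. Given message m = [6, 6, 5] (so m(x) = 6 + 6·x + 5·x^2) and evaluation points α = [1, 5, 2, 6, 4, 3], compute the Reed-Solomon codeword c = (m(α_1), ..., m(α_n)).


c = [3, 0, 3, 5, 5, 6]

Message polynomial: m(x) = 6 + 6·x + 5·x^2 (mod 7).
For each evaluation point α_i, compute m(α_i) mod 7:
  α_1 = 1: Horner steps 5 → 4 → 3, so m(1) = 3.
  α_2 = 5: Horner steps 5 → 3 → 0, so m(5) = 0.
  α_3 = 2: Horner steps 5 → 2 → 3, so m(2) = 3.
  α_4 = 6: Horner steps 5 → 1 → 5, so m(6) = 5.
  α_5 = 4: Horner steps 5 → 5 → 5, so m(4) = 5.
  α_6 = 3: Horner steps 5 → 0 → 6, so m(3) = 6.
Codeword c = [3, 0, 3, 5, 5, 6] ∈ F_7^6.


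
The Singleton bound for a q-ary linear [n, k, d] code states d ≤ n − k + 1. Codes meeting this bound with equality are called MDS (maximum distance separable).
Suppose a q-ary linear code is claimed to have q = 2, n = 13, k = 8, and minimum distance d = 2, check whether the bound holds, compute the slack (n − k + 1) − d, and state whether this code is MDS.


Singleton RHS = n − k + 1 = 6, slack = 4, bound satisfied, not MDS.

Singleton bound: d ≤ n − k + 1.
Here n = 13, k = 8, so n − k + 1 = 6.
Given d = 2, check d ≤ 6: YES.
Slack = (n − k + 1) − d = 4.
The code is NOT MDS (slack = 4 > 0).
Description: the claimed parameters are [13, 8, 2]_2; such a code would be non-MDS.


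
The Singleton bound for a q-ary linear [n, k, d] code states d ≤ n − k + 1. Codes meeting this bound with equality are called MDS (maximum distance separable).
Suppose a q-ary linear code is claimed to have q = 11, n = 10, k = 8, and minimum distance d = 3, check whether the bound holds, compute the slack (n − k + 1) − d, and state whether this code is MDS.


Singleton RHS = n − k + 1 = 3, slack = 0, bound satisfied, MDS.

Singleton bound: d ≤ n − k + 1.
Here n = 10, k = 8, so n − k + 1 = 3.
Given d = 3, check d ≤ 3: YES.
Slack = (n − k + 1) − d = 0.
The code is MDS (slack = 0).
Description: the claimed parameters are [10, 8, 3]_11; such a code would be MDS (meets Singleton bound).


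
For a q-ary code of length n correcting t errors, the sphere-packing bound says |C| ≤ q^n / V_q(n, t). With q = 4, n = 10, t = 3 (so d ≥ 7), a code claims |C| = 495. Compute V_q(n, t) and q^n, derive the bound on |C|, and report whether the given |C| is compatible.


V_q(n, t) = 3676, q^n = 1048576, Hamming bound = 285, |C| = 495 > bound (violated).

Step 1: Compute V_q(n, t) = Σ_{j=0}^3 C(n, j) (q−1)^j.
  j = 0: C(10,0)·(3)^0 = 1·1 = 1.
  j = 1: C(10,1)·(3)^1 = 10·3 = 30.
  j = 2: C(10,2)·(3)^2 = 45·9 = 405.
  j = 3: C(10,3)·(3)^3 = 120·27 = 3240.
  V_q(n, t) = 1 + 30 + 405 + 3240 = 3676.
Step 2: q^n = 4^10 = 1048576.
Step 3: Hamming bound ⌊q^n / V_q(n,t)⌋ = ⌊1048576/3676⌋ = 285.
Step 4: Compare |C| = 495 to 285: violated.
The claimed |C| lies above the Hamming bound, so no 4-ary code of length 10 with d ≥ 7 can have 495 codewords.


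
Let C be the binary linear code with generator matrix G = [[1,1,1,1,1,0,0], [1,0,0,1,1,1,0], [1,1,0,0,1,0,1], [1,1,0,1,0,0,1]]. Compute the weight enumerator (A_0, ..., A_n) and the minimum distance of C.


Weight distribution: A_0 = 1, A_2 = 2, A_3 = 4, A_4 = 5, A_5 = 4. Minimum distance d = 2.

Enumerate all 2^4 = 16 messages m ∈ F_2^4.
For each, compute codeword c = mG in F_2^7, then tally its weight.
  m = 0000 → c = 0000000, weight = 0.
  m = 1000 → c = 1111100, weight = 5.
  m = 0100 → c = 1001110, weight = 4.
  m = 1100 → c = 0110010, weight = 3.
  m = 0010 → c = 1100101, weight = 4.
  m = 1010 → c = 0011001, weight = 3.
  m = 0110 → c = 0101011, weight = 4.
  m = 1110 → c = 1010111, weight = 5.
  m = 0001 → c = 1101001, weight = 4.
  m = 1001 → c = 0010101, weight = 3.
  m = 0101 → c = 0100111, weight = 4.
  m = 1101 → c = 1011011, weight = 5.
  m = 0011 → c = 0001100, weight = 2.
  m = 1011 → c = 1110000, weight = 3.
  m = 0111 → c = 1000010, weight = 2.
  m = 1111 → c = 0111110, weight = 5.
Tally weights:
  weight 0: 1 codewords.
  weight 2: 2 codewords.
  weight 3: 4 codewords.
  weight 4: 5 codewords.
  weight 5: 4 codewords.
Minimum distance d = smallest w > 0 with A_w > 0 = 2.
Sanity: Σ A_w = 16 = 2^4 = 16 ✓.


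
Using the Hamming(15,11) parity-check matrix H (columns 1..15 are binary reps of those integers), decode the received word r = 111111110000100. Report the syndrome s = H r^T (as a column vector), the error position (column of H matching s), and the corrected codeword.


s = (0, 1, 0, 1)^T, error position = 5, corrected codeword c = 111101110000100

Compute s = H r^T mod 2 one row at a time:
  s_1 = 1 + 0 + 0 + 0 + 0 + 1 + 0 + 0 = 2 ≡ 0 (mod 2).
  s_2 = 1 + 1 + 1 + 1 + 0 + 1 + 0 + 0 = 5 ≡ 1 (mod 2).
  s_3 = 1 + 1 + 1 + 1 + 0 + 0 + 0 + 0 = 4 ≡ 0 (mod 2).
  s_4 = 1 + 1 + 1 + 1 + 0 + 0 + 1 + 0 = 5 ≡ 1 (mod 2).
s = (0, 1, 0, 1)^T — this equals column 5 of H (binary 0101), so error is at position 5.
Correct: flip bit 5 of r = 111111110000100 to get c = 111101110000100.


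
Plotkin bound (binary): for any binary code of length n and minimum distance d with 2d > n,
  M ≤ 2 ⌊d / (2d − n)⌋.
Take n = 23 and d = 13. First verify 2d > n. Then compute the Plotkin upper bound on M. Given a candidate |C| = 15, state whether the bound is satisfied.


Plotkin bound M ≤ 8; given |C| = 15 > bound (violated).

Check applicability: 2d = 26, n = 23.
2d − n = 3 > 0, so Plotkin applies.
Compute d/(2d−n) = 13/3 ≈ 4.3333.
⌊d/(2d−n)⌋ = 4.
Plotkin bound: M ≤ 2·4 = 8.
Given |C| = 15, check: VIOLATED.
This |C| is above the Plotkin bound, so no binary code with n = 23, d = 13 and 15 codewords exists.


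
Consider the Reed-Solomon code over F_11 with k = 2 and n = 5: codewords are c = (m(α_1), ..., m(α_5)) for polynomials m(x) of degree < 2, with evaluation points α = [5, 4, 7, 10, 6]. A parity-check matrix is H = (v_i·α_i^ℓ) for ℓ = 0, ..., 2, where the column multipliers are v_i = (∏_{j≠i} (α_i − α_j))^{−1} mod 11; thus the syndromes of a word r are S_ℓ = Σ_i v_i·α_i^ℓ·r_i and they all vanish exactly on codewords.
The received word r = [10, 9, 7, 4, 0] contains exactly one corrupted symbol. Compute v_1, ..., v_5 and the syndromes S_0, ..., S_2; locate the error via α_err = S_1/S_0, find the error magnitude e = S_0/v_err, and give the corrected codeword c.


S = (7, 5, 2), error at position 3, error magnitude e = 6, c = [10, 9, 1, 4, 0].

Step 1: column multipliers v_i = (∏_{j≠i}(α_i − α_j))^{−1} mod 11.
  i = 1 (α = 5): (5−4)(5−7)(5−10)(5−6) = 1·(−2)·(−5)·(−1) = −10 ≡ 1, so v_1 = 1^{−1} = 1 (mod 11).
  i = 2 (α = 4): (4−5)(4−7)(4−10)(4−6) = (−1)·(−3)·(−6)·(−2) = 36 ≡ 3, so v_2 = 3^{−1} = 4 (mod 11).
  i = 3 (α = 7): (7−5)(7−4)(7−10)(7−6) = 2·3·(−3)·1 = −18 ≡ 4, so v_3 = 4^{−1} = 3 (mod 11).
  i = 4 (α = 10): (10−5)(10−4)(10−7)(10−6) = 5·6·3·4 = 360 ≡ 8, so v_4 = 8^{−1} = 7 (mod 11).
  i = 5 (α = 6): (6−5)(6−4)(6−7)(6−10) = 1·2·(−1)·(−4) = 8 ≡ 8, so v_5 = 8^{−1} = 7 (mod 11).
  v = [1, 4, 3, 7, 7].
Step 2: syndromes of r = [10, 9, 7, 4, 0] (all sums mod 11).
  S_0 = Σ v_i r_i = 1·10 + 4·9 + 3·7 + 7·4 + 7·0 = 95 ≡ 7.
  S_1 = Σ v_i α_i r_i = 1·5·10 + 4·4·9 + 3·7·7 + 7·10·4 + 7·6·0 = 621 ≡ 5.
  α_i^2 mod 11 = [3, 5, 5, 1, 3].
  S_2 = Σ v_i α_i^2 r_i = 1·3·10 + 4·5·9 + 3·5·7 + 7·1·4 + 7·3·0 = 343 ≡ 2.
  S = (7, 5, 2) ≠ 0, so r is not a codeword (an error is present).
Step 3: locate the error. For a single error e at position i, S_ℓ = v_i·e·α_i^ℓ, so α_err = S_1/S_0.
  S_0^{−1} = 7^{−1} = 8 (mod 11), so α_err = 5·8 = 40 ≡ 7 = α_3. Error position i = 3.
  Consistency check: S_2/S_1 = 2·9 = 18 ≡ 7 = α_err ✓ (single-error assumption holds).
Step 4: error magnitude e = S_0/v_3 = S_0·∏_{j≠3}(α_3 − α_j) = 7·4 = 28 ≡ 6 (mod 11).
Step 5: correct position 3: c_3 = r_3 − e = 7 − 6 ≡ 1 (mod 11). Hence c = [10, 9, 1, 4, 0].
  Check: interpolating c through the α_i gives m(x) = 5 + 1·x (degree < 2) with m(α_i) = c_i for every i, so c is indeed a codeword.


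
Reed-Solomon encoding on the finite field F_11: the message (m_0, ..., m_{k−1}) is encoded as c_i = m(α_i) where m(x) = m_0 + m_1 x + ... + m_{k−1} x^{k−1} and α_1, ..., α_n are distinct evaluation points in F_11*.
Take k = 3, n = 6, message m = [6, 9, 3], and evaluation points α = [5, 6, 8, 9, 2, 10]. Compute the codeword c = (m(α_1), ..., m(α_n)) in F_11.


c = [5, 3, 6, 0, 3, 0]

Message polynomial: m(x) = 6 + 9·x + 3·x^2 (mod 11).
For each evaluation point α_i, compute m(α_i) mod 11:
  α_1 = 5: Horner steps 3 → 2 → 5, so m(5) = 5.
  α_2 = 6: Horner steps 3 → 5 → 3, so m(6) = 3.
  α_3 = 8: Horner steps 3 → 0 → 6, so m(8) = 6.
  α_4 = 9: Horner steps 3 → 3 → 0, so m(9) = 0.
  α_5 = 2: Horner steps 3 → 4 → 3, so m(2) = 3.
  α_6 = 10: Horner steps 3 → 6 → 0, so m(10) = 0.
Codeword c = [5, 3, 6, 0, 3, 0] ∈ F_11^6.


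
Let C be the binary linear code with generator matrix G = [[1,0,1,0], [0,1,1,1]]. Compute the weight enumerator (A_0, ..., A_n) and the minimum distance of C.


Weight distribution: A_0 = 1, A_2 = 1, A_3 = 2. Minimum distance d = 2.

Enumerate all 2^2 = 4 messages m ∈ F_2^2.
For each, compute codeword c = mG in F_2^4, then tally its weight.
  m = 00 → c = 0000, weight = 0.
  m = 10 → c = 1010, weight = 2.
  m = 01 → c = 0111, weight = 3.
  m = 11 → c = 1101, weight = 3.
Tally weights:
  weight 0: 1 codewords.
  weight 2: 1 codewords.
  weight 3: 2 codewords.
Minimum distance d = smallest w > 0 with A_w > 0 = 2.
Sanity: Σ A_w = 4 = 2^2 = 4 ✓.


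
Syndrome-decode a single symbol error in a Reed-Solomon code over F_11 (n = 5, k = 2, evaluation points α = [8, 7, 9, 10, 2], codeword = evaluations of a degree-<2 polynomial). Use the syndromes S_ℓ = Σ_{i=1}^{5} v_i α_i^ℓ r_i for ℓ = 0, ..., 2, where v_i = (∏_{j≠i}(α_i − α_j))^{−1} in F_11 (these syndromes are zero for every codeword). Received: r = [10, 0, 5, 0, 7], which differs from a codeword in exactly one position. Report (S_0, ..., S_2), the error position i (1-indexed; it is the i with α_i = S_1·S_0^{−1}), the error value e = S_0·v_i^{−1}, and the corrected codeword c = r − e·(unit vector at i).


S = (6, 9, 8), error at position 2, error magnitude e = 7, c = [10, 4, 5, 0, 7].

Step 1: column multipliers v_i = (∏_{j≠i}(α_i − α_j))^{−1} mod 11.
  i = 1 (α = 8): (8−7)(8−9)(8−10)(8−2) = 1·(−1)·(−2)·6 = 12 ≡ 1, so v_1 = 1^{−1} = 1 (mod 11).
  i = 2 (α = 7): (7−8)(7−9)(7−10)(7−2) = (−1)·(−2)·(−3)·5 = −30 ≡ 3, so v_2 = 3^{−1} = 4 (mod 11).
  i = 3 (α = 9): (9−8)(9−7)(9−10)(9−2) = 1·2·(−1)·7 = −14 ≡ 8, so v_3 = 8^{−1} = 7 (mod 11).
  i = 4 (α = 10): (10−8)(10−7)(10−9)(10−2) = 2·3·1·8 = 48 ≡ 4, so v_4 = 4^{−1} = 3 (mod 11).
  i = 5 (α = 2): (2−8)(2−7)(2−9)(2−10) = (−6)·(−5)·(−7)·(−8) = 1680 ≡ 8, so v_5 = 8^{−1} = 7 (mod 11).
  v = [1, 4, 7, 3, 7].
Step 2: syndromes of r = [10, 0, 5, 0, 7] (all sums mod 11).
  S_0 = Σ v_i r_i = 1·10 + 4·0 + 7·5 + 3·0 + 7·7 = 94 ≡ 6.
  S_1 = Σ v_i α_i r_i = 1·8·10 + 4·7·0 + 7·9·5 + 3·10·0 + 7·2·7 = 493 ≡ 9.
  α_i^2 mod 11 = [9, 5, 4, 1, 4].
  S_2 = Σ v_i α_i^2 r_i = 1·9·10 + 4·5·0 + 7·4·5 + 3·1·0 + 7·4·7 = 426 ≡ 8.
  S = (6, 9, 8) ≠ 0, so r is not a codeword (an error is present).
Step 3: locate the error. For a single error e at position i, S_ℓ = v_i·e·α_i^ℓ, so α_err = S_1/S_0.
  S_0^{−1} = 6^{−1} = 2 (mod 11), so α_err = 9·2 = 18 ≡ 7 = α_2. Error position i = 2.
  Consistency check: S_2/S_1 = 8·5 = 40 ≡ 7 = α_err ✓ (single-error assumption holds).
Step 4: error magnitude e = S_0/v_2 = S_0·∏_{j≠2}(α_2 − α_j) = 6·3 = 18 ≡ 7 (mod 11).
Step 5: correct position 2: c_2 = r_2 − e = 0 − 7 ≡ 4 (mod 11). Hence c = [10, 4, 5, 0, 7].
  Check: interpolating c through the α_i gives m(x) = 6 + 6·x (degree < 2) with m(α_i) = c_i for every i, so c is indeed a codeword.


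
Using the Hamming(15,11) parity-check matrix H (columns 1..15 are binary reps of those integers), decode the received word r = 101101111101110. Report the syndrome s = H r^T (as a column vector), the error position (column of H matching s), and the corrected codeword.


s = (0, 0, 1, 1)^T, error position = 3, corrected codeword c = 100101111101110

Compute s = H r^T mod 2 one row at a time:
  s_1 = 1 + 1 + 1 + 0 + 1 + 1 + 1 + 0 = 6 ≡ 0 (mod 2).
  s_2 = 1 + 0 + 1 + 1 + 1 + 1 + 1 + 0 = 6 ≡ 0 (mod 2).
  s_3 = 0 + 1 + 1 + 1 + 1 + 0 + 1 + 0 = 5 ≡ 1 (mod 2).
  s_4 = 1 + 1 + 0 + 1 + 1 + 0 + 1 + 0 = 5 ≡ 1 (mod 2).
s = (0, 0, 1, 1)^T — this equals column 3 of H (binary 0011), so error is at position 3.
Correct: flip bit 3 of r = 101101111101110 to get c = 100101111101110.
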